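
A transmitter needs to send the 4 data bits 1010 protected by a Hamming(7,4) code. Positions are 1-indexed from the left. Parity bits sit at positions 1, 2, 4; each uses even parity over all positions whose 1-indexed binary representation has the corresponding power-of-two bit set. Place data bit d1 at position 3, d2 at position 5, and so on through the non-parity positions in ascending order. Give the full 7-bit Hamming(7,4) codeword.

Place data bits at non-power-of-two positions: b3=1, b5=0, b6=1, b7=0.
p1 = XOR of data positions {3,5,7} = 1⊕0⊕0 = 1
p2 = XOR of data positions {3,6,7} = 1⊕1⊕0 = 0
p4 = XOR of data positions {5,6,7} = 0⊕1⊕0 = 1
Codeword b1..b7 = 1011010

1011010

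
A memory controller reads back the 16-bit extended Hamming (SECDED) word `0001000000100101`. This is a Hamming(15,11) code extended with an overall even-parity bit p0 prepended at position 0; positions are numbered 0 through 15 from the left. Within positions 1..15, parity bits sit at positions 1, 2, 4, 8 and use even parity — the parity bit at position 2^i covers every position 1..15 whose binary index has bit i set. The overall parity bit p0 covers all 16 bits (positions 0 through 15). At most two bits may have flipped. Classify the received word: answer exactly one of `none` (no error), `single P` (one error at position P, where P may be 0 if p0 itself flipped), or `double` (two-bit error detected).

double

s1: b1⊕b3⊕b5⊕b7⊕b9⊕b11⊕b13⊕b15 = 0⊕1⊕0⊕0⊕0⊕0⊕1⊕1 = 1
s2: b2⊕b3⊕b6⊕b7⊕b10⊕b11⊕b14⊕b15 = 0⊕1⊕0⊕0⊕1⊕0⊕0⊕1 = 1
s4: b4⊕b5⊕b6⊕b7⊕b12⊕b13⊕b14⊕b15 = 0⊕0⊕0⊕0⊕0⊕1⊕0⊕1 = 0
s8: b8⊕b9⊕b10⊕b11⊕b12⊕b13⊕b14⊕b15 = 0⊕0⊕1⊕0⊕0⊕1⊕0⊕1 = 1
Syndrome (s8...s1) = 1011 → position 11.
Overall parity (XOR of all 16 bits, including p0): 0⊕0⊕0⊕1⊕0⊕0⊕0⊕0⊕0⊕0⊕1⊕0⊕0⊕1⊕0⊕1 = 0
Overall=0, syndrome position=11 → double-bit error detected (uncorrectable).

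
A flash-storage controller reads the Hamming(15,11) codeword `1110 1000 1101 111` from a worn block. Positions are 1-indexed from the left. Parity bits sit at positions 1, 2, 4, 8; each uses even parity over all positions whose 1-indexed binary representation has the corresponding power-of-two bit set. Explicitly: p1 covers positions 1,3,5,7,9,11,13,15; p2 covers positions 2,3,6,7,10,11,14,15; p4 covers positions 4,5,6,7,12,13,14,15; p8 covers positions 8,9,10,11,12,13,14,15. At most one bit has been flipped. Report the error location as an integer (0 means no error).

6

s1: b1⊕b3⊕b5⊕b7⊕b9⊕b11⊕b13⊕b15 = 1⊕1⊕1⊕0⊕1⊕0⊕1⊕1 = 0
s2: b2⊕b3⊕b6⊕b7⊕b10⊕b11⊕b14⊕b15 = 1⊕1⊕0⊕0⊕1⊕0⊕1⊕1 = 1
s4: b4⊕b5⊕b6⊕b7⊕b12⊕b13⊕b14⊕b15 = 0⊕1⊕0⊕0⊕1⊕1⊕1⊕1 = 1
s8: b8⊕b9⊕b10⊕b11⊕b12⊕b13⊕b14⊕b15 = 0⊕1⊕1⊕0⊕1⊕1⊕1⊕1 = 0
Syndrome (s8...s1) = 0110 → position 6.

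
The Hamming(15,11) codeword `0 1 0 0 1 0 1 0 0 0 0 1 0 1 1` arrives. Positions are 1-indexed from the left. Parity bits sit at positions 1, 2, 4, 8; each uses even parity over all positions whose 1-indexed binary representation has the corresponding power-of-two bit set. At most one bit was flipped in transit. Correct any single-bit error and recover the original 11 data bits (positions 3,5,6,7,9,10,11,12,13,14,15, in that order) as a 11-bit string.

01010001111

s1: b1⊕b3⊕b5⊕b7⊕b9⊕b11⊕b13⊕b15 = 0⊕0⊕1⊕1⊕0⊕0⊕0⊕1 = 1
s2: b2⊕b3⊕b6⊕b7⊕b10⊕b11⊕b14⊕b15 = 1⊕0⊕0⊕1⊕0⊕0⊕1⊕1 = 0
s4: b4⊕b5⊕b6⊕b7⊕b12⊕b13⊕b14⊕b15 = 0⊕1⊕0⊕1⊕1⊕0⊕1⊕1 = 1
s8: b8⊕b9⊕b10⊕b11⊕b12⊕b13⊕b14⊕b15 = 0⊕0⊕0⊕0⊕1⊕0⊕1⊕1 = 1
Syndrome (s8...s1) = 1101 → position 13.
Flip bit 13: corrected codeword = 010010100001111
Data bits at positions 3,5,6,7,9,10,11,12,13,14,15: 01010001111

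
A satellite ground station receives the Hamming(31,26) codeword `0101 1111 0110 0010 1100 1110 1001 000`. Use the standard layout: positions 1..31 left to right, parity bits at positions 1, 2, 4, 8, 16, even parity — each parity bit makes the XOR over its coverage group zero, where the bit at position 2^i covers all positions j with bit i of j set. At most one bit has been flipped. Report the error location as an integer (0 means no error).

s1: b1⊕b3⊕b5⊕b7⊕b9⊕b11⊕b13⊕b15⊕b17⊕b19⊕b21⊕b23⊕b25⊕b27⊕b29⊕b31 = 0⊕0⊕1⊕1⊕0⊕1⊕0⊕1⊕1⊕0⊕1⊕1⊕1⊕0⊕0⊕0 = 0
s2: b2⊕b3⊕b6⊕b7⊕b10⊕b11⊕b14⊕b15⊕b18⊕b19⊕b22⊕b23⊕b26⊕b27⊕b30⊕b31 = 1⊕0⊕1⊕1⊕1⊕1⊕0⊕1⊕1⊕0⊕1⊕1⊕0⊕0⊕0⊕0 = 1
s4: b4⊕b5⊕b6⊕b7⊕b12⊕b13⊕b14⊕b15⊕b20⊕b21⊕b22⊕b23⊕b28⊕b29⊕b30⊕b31 = 1⊕1⊕1⊕1⊕0⊕0⊕0⊕1⊕0⊕1⊕1⊕1⊕1⊕0⊕0⊕0 = 1
s8: b8⊕b9⊕b10⊕b11⊕b12⊕b13⊕b14⊕b15⊕b24⊕b25⊕b26⊕b27⊕b28⊕b29⊕b30⊕b31 = 1⊕0⊕1⊕1⊕0⊕0⊕0⊕1⊕0⊕1⊕0⊕0⊕1⊕0⊕0⊕0 = 0
s16: b16⊕b17⊕b18⊕b19⊕b20⊕b21⊕b22⊕b23⊕b24⊕b25⊕b26⊕b27⊕b28⊕b29⊕b30⊕b31 = 0⊕1⊕1⊕0⊕0⊕1⊕1⊕1⊕0⊕1⊕0⊕0⊕1⊕0⊕0⊕0 = 1
Syndrome (s16...s1) = 10110 → position 22.

22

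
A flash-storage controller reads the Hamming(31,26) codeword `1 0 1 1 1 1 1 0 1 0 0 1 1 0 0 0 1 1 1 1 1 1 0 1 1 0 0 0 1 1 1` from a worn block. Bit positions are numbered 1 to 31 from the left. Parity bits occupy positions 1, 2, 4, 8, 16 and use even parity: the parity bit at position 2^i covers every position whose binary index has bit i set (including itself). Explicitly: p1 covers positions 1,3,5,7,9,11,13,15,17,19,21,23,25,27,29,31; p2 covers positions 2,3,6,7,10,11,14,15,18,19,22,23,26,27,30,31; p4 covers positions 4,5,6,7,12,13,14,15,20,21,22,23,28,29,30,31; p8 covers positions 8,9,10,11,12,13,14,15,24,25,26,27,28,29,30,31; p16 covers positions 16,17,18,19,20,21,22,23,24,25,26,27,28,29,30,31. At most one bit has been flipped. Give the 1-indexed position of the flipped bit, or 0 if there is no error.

s1: b1⊕b3⊕b5⊕b7⊕b9⊕b11⊕b13⊕b15⊕b17⊕b19⊕b21⊕b23⊕b25⊕b27⊕b29⊕b31 = 1⊕1⊕1⊕1⊕1⊕0⊕1⊕0⊕1⊕1⊕1⊕0⊕1⊕0⊕1⊕1 = 0
s2: b2⊕b3⊕b6⊕b7⊕b10⊕b11⊕b14⊕b15⊕b18⊕b19⊕b22⊕b23⊕b26⊕b27⊕b30⊕b31 = 0⊕1⊕1⊕1⊕0⊕0⊕0⊕0⊕1⊕1⊕1⊕0⊕0⊕0⊕1⊕1 = 0
s4: b4⊕b5⊕b6⊕b7⊕b12⊕b13⊕b14⊕b15⊕b20⊕b21⊕b22⊕b23⊕b28⊕b29⊕b30⊕b31 = 1⊕1⊕1⊕1⊕1⊕1⊕0⊕0⊕1⊕1⊕1⊕0⊕0⊕1⊕1⊕1 = 0
s8: b8⊕b9⊕b10⊕b11⊕b12⊕b13⊕b14⊕b15⊕b24⊕b25⊕b26⊕b27⊕b28⊕b29⊕b30⊕b31 = 0⊕1⊕0⊕0⊕1⊕1⊕0⊕0⊕1⊕1⊕0⊕0⊕0⊕1⊕1⊕1 = 0
s16: b16⊕b17⊕b18⊕b19⊕b20⊕b21⊕b22⊕b23⊕b24⊕b25⊕b26⊕b27⊕b28⊕b29⊕b30⊕b31 = 0⊕1⊕1⊕1⊕1⊕1⊕1⊕0⊕1⊕1⊕0⊕0⊕0⊕1⊕1⊕1 = 1
Syndrome (s16...s1) = 10000 → position 16.

16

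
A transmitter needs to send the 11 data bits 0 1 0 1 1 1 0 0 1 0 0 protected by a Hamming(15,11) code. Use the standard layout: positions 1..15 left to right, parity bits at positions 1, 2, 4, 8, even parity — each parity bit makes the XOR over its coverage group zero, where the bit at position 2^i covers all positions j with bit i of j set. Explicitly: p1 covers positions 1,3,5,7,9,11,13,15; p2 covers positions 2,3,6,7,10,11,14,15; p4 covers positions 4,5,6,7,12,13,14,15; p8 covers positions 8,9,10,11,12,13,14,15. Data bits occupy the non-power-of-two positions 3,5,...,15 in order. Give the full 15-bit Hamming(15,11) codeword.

Place data bits at non-power-of-two positions: b3=0, b5=1, b6=0, b7=1, b9=1, b10=1, b11=0, b12=0, b13=1, b14=0, b15=0.
p1 = XOR of data positions {3,5,7,9,11,13,15} = 0⊕1⊕1⊕1⊕0⊕1⊕0 = 0
p2 = XOR of data positions {3,6,7,10,11,14,15} = 0⊕0⊕1⊕1⊕0⊕0⊕0 = 0
p4 = XOR of data positions {5,6,7,12,13,14,15} = 1⊕0⊕1⊕0⊕1⊕0⊕0 = 1
p8 = XOR of data positions {9,10,11,12,13,14,15} = 1⊕1⊕0⊕0⊕1⊕0⊕0 = 1
Codeword b1..b15 = 000110111100100

000110111100100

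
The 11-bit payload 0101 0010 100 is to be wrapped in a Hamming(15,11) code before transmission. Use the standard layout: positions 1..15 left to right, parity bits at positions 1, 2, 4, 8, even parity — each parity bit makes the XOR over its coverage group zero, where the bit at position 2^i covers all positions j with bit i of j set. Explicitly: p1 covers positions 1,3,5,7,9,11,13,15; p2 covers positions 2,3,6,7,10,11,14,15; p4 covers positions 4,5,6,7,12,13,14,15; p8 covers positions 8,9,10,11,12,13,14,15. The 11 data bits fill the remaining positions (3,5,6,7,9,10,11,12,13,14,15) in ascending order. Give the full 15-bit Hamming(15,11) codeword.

000110100010100

Place data bits at non-power-of-two positions: b3=0, b5=1, b6=0, b7=1, b9=0, b10=0, b11=1, b12=0, b13=1, b14=0, b15=0.
p1 = XOR of data positions {3,5,7,9,11,13,15} = 0⊕1⊕1⊕0⊕1⊕1⊕0 = 0
p2 = XOR of data positions {3,6,7,10,11,14,15} = 0⊕0⊕1⊕0⊕1⊕0⊕0 = 0
p4 = XOR of data positions {5,6,7,12,13,14,15} = 1⊕0⊕1⊕0⊕1⊕0⊕0 = 1
p8 = XOR of data positions {9,10,11,12,13,14,15} = 0⊕0⊕1⊕0⊕1⊕0⊕0 = 0
Codeword b1..b15 = 000110100010100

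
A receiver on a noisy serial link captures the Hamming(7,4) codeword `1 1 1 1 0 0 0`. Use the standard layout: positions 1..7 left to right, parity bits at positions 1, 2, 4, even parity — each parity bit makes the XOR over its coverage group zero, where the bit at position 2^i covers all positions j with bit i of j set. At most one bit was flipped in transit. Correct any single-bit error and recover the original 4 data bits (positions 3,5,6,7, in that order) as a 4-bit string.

s1: b1⊕b3⊕b5⊕b7 = 1⊕1⊕0⊕0 = 0
s2: b2⊕b3⊕b6⊕b7 = 1⊕1⊕0⊕0 = 0
s4: b4⊕b5⊕b6⊕b7 = 1⊕0⊕0⊕0 = 1
Syndrome (s4...s1) = 100 → position 4.
Flip bit 4: corrected codeword = 1110000
Data bits at positions 3,5,6,7: 1000

1000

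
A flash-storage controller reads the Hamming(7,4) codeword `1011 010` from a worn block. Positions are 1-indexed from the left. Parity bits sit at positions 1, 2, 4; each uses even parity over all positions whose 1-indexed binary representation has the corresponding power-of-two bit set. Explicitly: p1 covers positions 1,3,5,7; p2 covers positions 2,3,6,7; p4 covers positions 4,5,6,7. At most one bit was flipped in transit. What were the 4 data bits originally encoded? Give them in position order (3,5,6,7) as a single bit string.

1010

s1: b1⊕b3⊕b5⊕b7 = 1⊕1⊕0⊕0 = 0
s2: b2⊕b3⊕b6⊕b7 = 0⊕1⊕1⊕0 = 0
s4: b4⊕b5⊕b6⊕b7 = 1⊕0⊕1⊕0 = 0
Syndrome (s4...s1) = 000 → position 0 (no error).
No correction needed.
Data bits at positions 3,5,6,7: 1010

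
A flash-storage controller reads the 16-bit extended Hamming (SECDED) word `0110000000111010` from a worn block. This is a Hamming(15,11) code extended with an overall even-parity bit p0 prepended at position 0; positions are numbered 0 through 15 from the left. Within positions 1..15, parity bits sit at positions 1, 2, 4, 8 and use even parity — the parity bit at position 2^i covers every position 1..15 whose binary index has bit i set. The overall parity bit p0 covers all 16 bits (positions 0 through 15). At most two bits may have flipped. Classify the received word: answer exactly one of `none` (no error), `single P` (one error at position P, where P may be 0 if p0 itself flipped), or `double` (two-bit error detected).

s1: b1⊕b3⊕b5⊕b7⊕b9⊕b11⊕b13⊕b15 = 1⊕0⊕0⊕0⊕0⊕1⊕0⊕0 = 0
s2: b2⊕b3⊕b6⊕b7⊕b10⊕b11⊕b14⊕b15 = 1⊕0⊕0⊕0⊕1⊕1⊕1⊕0 = 0
s4: b4⊕b5⊕b6⊕b7⊕b12⊕b13⊕b14⊕b15 = 0⊕0⊕0⊕0⊕1⊕0⊕1⊕0 = 0
s8: b8⊕b9⊕b10⊕b11⊕b12⊕b13⊕b14⊕b15 = 0⊕0⊕1⊕1⊕1⊕0⊕1⊕0 = 0
Syndrome (s8...s1) = 0000 → position 0 (no error).
Overall parity (XOR of all 16 bits, including p0): 0⊕1⊕1⊕0⊕0⊕0⊕0⊕0⊕0⊕0⊕1⊕1⊕1⊕0⊕1⊕0 = 0
Overall=0, syndrome position=0 → no error.

none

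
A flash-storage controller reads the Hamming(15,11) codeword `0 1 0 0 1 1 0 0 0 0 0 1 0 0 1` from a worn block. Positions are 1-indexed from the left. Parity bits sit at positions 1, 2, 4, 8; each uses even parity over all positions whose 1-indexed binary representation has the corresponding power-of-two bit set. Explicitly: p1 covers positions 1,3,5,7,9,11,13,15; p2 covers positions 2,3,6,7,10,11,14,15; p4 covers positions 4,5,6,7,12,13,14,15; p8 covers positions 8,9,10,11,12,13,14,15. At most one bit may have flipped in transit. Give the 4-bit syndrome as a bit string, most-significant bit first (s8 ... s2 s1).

0010

s1: b1⊕b3⊕b5⊕b7⊕b9⊕b11⊕b13⊕b15 = 0⊕0⊕1⊕0⊕0⊕0⊕0⊕1 = 0
s2: b2⊕b3⊕b6⊕b7⊕b10⊕b11⊕b14⊕b15 = 1⊕0⊕1⊕0⊕0⊕0⊕0⊕1 = 1
s4: b4⊕b5⊕b6⊕b7⊕b12⊕b13⊕b14⊕b15 = 0⊕1⊕1⊕0⊕1⊕0⊕0⊕1 = 0
s8: b8⊕b9⊕b10⊕b11⊕b12⊕b13⊕b14⊕b15 = 0⊕0⊕0⊕0⊕1⊕0⊕0⊕1 = 0
Syndrome (s8...s1) = 0010 → position 2.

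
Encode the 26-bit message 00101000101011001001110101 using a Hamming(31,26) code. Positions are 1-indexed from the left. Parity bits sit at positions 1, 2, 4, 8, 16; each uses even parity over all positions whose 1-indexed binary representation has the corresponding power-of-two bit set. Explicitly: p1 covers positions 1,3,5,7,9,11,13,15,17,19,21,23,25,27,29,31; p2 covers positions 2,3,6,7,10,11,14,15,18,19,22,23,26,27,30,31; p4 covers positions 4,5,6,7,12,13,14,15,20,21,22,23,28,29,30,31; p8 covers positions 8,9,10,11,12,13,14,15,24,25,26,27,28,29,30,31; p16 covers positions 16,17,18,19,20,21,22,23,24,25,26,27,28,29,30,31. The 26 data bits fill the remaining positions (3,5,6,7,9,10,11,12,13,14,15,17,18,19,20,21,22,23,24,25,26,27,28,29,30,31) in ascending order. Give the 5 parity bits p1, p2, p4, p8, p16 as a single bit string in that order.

00000

Place data bits at non-power-of-two positions: b3=0, b5=0, b6=1, b7=0, b9=1, b10=0, b11=0, b12=0, b13=1, b14=0, b15=1, b17=0, b18=1, b19=1, b20=0, b21=0, b22=1, b23=0, b24=0, b25=1, b26=1, b27=1, b28=0, b29=1, b30=0, b31=1.
p1 = XOR of data positions {3,5,7,9,11,13,15,17,19,21,23,25,27,29,31} = 0⊕0⊕0⊕1⊕0⊕1⊕1⊕0⊕1⊕0⊕0⊕1⊕1⊕1⊕1 = 0
p2 = XOR of data positions {3,6,7,10,11,14,15,18,19,22,23,26,27,30,31} = 0⊕1⊕0⊕0⊕0⊕0⊕1⊕1⊕1⊕1⊕0⊕1⊕1⊕0⊕1 = 0
p4 = XOR of data positions {5,6,7,12,13,14,15,20,21,22,23,28,29,30,31} = 0⊕1⊕0⊕0⊕1⊕0⊕1⊕0⊕0⊕1⊕0⊕0⊕1⊕0⊕1 = 0
p8 = XOR of data positions {9,10,11,12,13,14,15,24,25,26,27,28,29,30,31} = 1⊕0⊕0⊕0⊕1⊕0⊕1⊕0⊕1⊕1⊕1⊕0⊕1⊕0⊕1 = 0
p16 = XOR of data positions {17,18,19,20,21,22,23,24,25,26,27,28,29,30,31} = 0⊕1⊕1⊕0⊕0⊕1⊕0⊕0⊕1⊕1⊕1⊕0⊕1⊕0⊕1 = 0
Parity bits p1,p2,p4,p8,p16 = 00000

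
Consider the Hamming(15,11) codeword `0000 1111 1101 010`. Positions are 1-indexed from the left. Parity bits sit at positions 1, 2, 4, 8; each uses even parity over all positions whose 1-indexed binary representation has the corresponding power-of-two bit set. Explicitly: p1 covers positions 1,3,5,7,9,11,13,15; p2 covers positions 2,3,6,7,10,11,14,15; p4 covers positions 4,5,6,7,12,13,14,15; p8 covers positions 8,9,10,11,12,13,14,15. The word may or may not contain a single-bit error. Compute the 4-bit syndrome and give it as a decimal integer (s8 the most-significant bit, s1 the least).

s1: b1⊕b3⊕b5⊕b7⊕b9⊕b11⊕b13⊕b15 = 0⊕0⊕1⊕1⊕1⊕0⊕0⊕0 = 1
s2: b2⊕b3⊕b6⊕b7⊕b10⊕b11⊕b14⊕b15 = 0⊕0⊕1⊕1⊕1⊕0⊕1⊕0 = 0
s4: b4⊕b5⊕b6⊕b7⊕b12⊕b13⊕b14⊕b15 = 0⊕1⊕1⊕1⊕1⊕0⊕1⊕0 = 1
s8: b8⊕b9⊕b10⊕b11⊕b12⊕b13⊕b14⊕b15 = 1⊕1⊕1⊕0⊕1⊕0⊕1⊕0 = 1
Syndrome (s8...s1) = 1101 → position 13.

13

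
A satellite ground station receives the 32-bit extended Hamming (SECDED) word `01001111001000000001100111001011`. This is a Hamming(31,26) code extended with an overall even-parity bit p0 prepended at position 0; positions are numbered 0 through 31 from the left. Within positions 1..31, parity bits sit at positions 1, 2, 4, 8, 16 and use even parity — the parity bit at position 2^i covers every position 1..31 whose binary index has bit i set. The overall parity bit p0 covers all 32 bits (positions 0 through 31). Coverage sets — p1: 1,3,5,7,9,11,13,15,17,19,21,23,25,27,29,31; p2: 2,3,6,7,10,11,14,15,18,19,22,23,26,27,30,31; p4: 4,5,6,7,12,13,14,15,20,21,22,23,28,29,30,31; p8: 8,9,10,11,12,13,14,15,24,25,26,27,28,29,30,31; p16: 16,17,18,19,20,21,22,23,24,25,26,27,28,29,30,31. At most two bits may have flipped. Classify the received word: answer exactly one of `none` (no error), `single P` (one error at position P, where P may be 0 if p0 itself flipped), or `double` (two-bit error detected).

s1: b1⊕b3⊕b5⊕b7⊕b9⊕b11⊕b13⊕b15⊕b17⊕b19⊕b21⊕b23⊕b25⊕b27⊕b29⊕b31 = 1⊕0⊕1⊕1⊕0⊕0⊕0⊕0⊕0⊕1⊕0⊕1⊕1⊕0⊕0⊕1 = 1
s2: b2⊕b3⊕b6⊕b7⊕b10⊕b11⊕b14⊕b15⊕b18⊕b19⊕b22⊕b23⊕b26⊕b27⊕b30⊕b31 = 0⊕0⊕1⊕1⊕1⊕0⊕0⊕0⊕0⊕1⊕0⊕1⊕0⊕0⊕1⊕1 = 1
s4: b4⊕b5⊕b6⊕b7⊕b12⊕b13⊕b14⊕b15⊕b20⊕b21⊕b22⊕b23⊕b28⊕b29⊕b30⊕b31 = 1⊕1⊕1⊕1⊕0⊕0⊕0⊕0⊕1⊕0⊕0⊕1⊕1⊕0⊕1⊕1 = 1
s8: b8⊕b9⊕b10⊕b11⊕b12⊕b13⊕b14⊕b15⊕b24⊕b25⊕b26⊕b27⊕b28⊕b29⊕b30⊕b31 = 0⊕0⊕1⊕0⊕0⊕0⊕0⊕0⊕1⊕1⊕0⊕0⊕1⊕0⊕1⊕1 = 0
s16: b16⊕b17⊕b18⊕b19⊕b20⊕b21⊕b22⊕b23⊕b24⊕b25⊕b26⊕b27⊕b28⊕b29⊕b30⊕b31 = 0⊕0⊕0⊕1⊕1⊕0⊕0⊕1⊕1⊕1⊕0⊕0⊕1⊕0⊕1⊕1 = 0
Syndrome (s16...s1) = 00111 → position 7.
Overall parity (XOR of all 32 bits, including p0): 0⊕1⊕0⊕0⊕1⊕1⊕1⊕1⊕0⊕0⊕1⊕0⊕0⊕0⊕0⊕0⊕0⊕0⊕0⊕1⊕1⊕0⊕0⊕1⊕1⊕1⊕0⊕0⊕1⊕0⊕1⊕1 = 0
Overall=0, syndrome position=7 → double-bit error detected (uncorrectable).

double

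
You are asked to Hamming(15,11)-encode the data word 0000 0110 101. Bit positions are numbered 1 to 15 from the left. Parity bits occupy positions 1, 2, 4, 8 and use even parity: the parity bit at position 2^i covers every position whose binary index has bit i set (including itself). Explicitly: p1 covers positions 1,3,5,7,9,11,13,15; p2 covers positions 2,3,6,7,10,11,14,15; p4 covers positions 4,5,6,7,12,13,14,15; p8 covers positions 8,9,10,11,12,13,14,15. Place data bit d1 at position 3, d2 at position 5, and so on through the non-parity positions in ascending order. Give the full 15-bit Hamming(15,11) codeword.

Place data bits at non-power-of-two positions: b3=0, b5=0, b6=0, b7=0, b9=0, b10=1, b11=1, b12=0, b13=1, b14=0, b15=1.
p1 = XOR of data positions {3,5,7,9,11,13,15} = 0⊕0⊕0⊕0⊕1⊕1⊕1 = 1
p2 = XOR of data positions {3,6,7,10,11,14,15} = 0⊕0⊕0⊕1⊕1⊕0⊕1 = 1
p4 = XOR of data positions {5,6,7,12,13,14,15} = 0⊕0⊕0⊕0⊕1⊕0⊕1 = 0
p8 = XOR of data positions {9,10,11,12,13,14,15} = 0⊕1⊕1⊕0⊕1⊕0⊕1 = 0
Codeword b1..b15 = 110000000110101

110000000110101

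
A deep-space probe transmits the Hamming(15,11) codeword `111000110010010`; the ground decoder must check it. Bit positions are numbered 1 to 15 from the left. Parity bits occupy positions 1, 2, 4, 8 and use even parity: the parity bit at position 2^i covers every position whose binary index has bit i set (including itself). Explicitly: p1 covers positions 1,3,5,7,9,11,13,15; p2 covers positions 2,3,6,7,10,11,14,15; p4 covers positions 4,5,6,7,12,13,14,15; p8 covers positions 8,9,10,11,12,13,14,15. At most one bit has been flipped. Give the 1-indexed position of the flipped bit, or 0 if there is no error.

s1: b1⊕b3⊕b5⊕b7⊕b9⊕b11⊕b13⊕b15 = 1⊕1⊕0⊕1⊕0⊕1⊕0⊕0 = 0
s2: b2⊕b3⊕b6⊕b7⊕b10⊕b11⊕b14⊕b15 = 1⊕1⊕0⊕1⊕0⊕1⊕1⊕0 = 1
s4: b4⊕b5⊕b6⊕b7⊕b12⊕b13⊕b14⊕b15 = 0⊕0⊕0⊕1⊕0⊕0⊕1⊕0 = 0
s8: b8⊕b9⊕b10⊕b11⊕b12⊕b13⊕b14⊕b15 = 1⊕0⊕0⊕1⊕0⊕0⊕1⊕0 = 1
Syndrome (s8...s1) = 1010 → position 10.

10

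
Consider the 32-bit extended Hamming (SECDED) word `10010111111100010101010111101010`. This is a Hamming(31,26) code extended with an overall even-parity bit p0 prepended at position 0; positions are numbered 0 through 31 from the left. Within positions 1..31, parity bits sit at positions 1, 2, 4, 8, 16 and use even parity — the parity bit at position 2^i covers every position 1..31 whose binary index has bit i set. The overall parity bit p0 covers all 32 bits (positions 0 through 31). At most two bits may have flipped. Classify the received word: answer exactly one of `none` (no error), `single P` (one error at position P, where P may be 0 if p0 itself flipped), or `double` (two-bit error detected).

single 17

s1: b1⊕b3⊕b5⊕b7⊕b9⊕b11⊕b13⊕b15⊕b17⊕b19⊕b21⊕b23⊕b25⊕b27⊕b29⊕b31 = 0⊕1⊕1⊕1⊕1⊕1⊕0⊕1⊕1⊕1⊕1⊕1⊕1⊕0⊕0⊕0 = 1
s2: b2⊕b3⊕b6⊕b7⊕b10⊕b11⊕b14⊕b15⊕b18⊕b19⊕b22⊕b23⊕b26⊕b27⊕b30⊕b31 = 0⊕1⊕1⊕1⊕1⊕1⊕0⊕1⊕0⊕1⊕0⊕1⊕1⊕0⊕1⊕0 = 0
s4: b4⊕b5⊕b6⊕b7⊕b12⊕b13⊕b14⊕b15⊕b20⊕b21⊕b22⊕b23⊕b28⊕b29⊕b30⊕b31 = 0⊕1⊕1⊕1⊕0⊕0⊕0⊕1⊕0⊕1⊕0⊕1⊕1⊕0⊕1⊕0 = 0
s8: b8⊕b9⊕b10⊕b11⊕b12⊕b13⊕b14⊕b15⊕b24⊕b25⊕b26⊕b27⊕b28⊕b29⊕b30⊕b31 = 1⊕1⊕1⊕1⊕0⊕0⊕0⊕1⊕1⊕1⊕1⊕0⊕1⊕0⊕1⊕0 = 0
s16: b16⊕b17⊕b18⊕b19⊕b20⊕b21⊕b22⊕b23⊕b24⊕b25⊕b26⊕b27⊕b28⊕b29⊕b30⊕b31 = 0⊕1⊕0⊕1⊕0⊕1⊕0⊕1⊕1⊕1⊕1⊕0⊕1⊕0⊕1⊕0 = 1
Syndrome (s16...s1) = 10001 → position 17.
Overall parity (XOR of all 32 bits, including p0): 1⊕0⊕0⊕1⊕0⊕1⊕1⊕1⊕1⊕1⊕1⊕1⊕0⊕0⊕0⊕1⊕0⊕1⊕0⊕1⊕0⊕1⊕0⊕1⊕1⊕1⊕1⊕0⊕1⊕0⊕1⊕0 = 1
Overall=1, syndrome position=17 → single-bit error at position 17.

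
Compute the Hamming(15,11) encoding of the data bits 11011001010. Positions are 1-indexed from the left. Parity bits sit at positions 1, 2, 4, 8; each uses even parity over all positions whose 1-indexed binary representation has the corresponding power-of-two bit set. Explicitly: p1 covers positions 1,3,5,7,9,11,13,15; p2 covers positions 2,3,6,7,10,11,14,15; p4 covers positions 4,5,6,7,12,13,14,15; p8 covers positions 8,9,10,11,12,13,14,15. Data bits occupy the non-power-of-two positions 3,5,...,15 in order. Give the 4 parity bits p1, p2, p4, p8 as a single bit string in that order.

0101

Place data bits at non-power-of-two positions: b3=1, b5=1, b6=0, b7=1, b9=1, b10=0, b11=0, b12=1, b13=0, b14=1, b15=0.
p1 = XOR of data positions {3,5,7,9,11,13,15} = 1⊕1⊕1⊕1⊕0⊕0⊕0 = 0
p2 = XOR of data positions {3,6,7,10,11,14,15} = 1⊕0⊕1⊕0⊕0⊕1⊕0 = 1
p4 = XOR of data positions {5,6,7,12,13,14,15} = 1⊕0⊕1⊕1⊕0⊕1⊕0 = 0
p8 = XOR of data positions {9,10,11,12,13,14,15} = 1⊕0⊕0⊕1⊕0⊕1⊕0 = 1
Parity bits p1,p2,p4,p8 = 0101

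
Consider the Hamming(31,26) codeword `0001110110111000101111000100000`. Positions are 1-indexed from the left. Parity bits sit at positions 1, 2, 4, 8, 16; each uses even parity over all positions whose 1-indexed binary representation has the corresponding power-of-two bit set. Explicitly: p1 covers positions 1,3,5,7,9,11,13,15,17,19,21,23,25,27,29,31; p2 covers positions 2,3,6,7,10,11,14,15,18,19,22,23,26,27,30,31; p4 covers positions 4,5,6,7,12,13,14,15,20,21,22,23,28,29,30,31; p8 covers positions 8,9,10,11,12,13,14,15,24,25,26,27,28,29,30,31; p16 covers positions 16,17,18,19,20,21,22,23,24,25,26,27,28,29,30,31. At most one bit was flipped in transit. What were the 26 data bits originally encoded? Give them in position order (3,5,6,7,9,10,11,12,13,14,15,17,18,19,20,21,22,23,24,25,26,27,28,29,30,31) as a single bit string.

11101011100101111000100000

s1: b1⊕b3⊕b5⊕b7⊕b9⊕b11⊕b13⊕b15⊕b17⊕b19⊕b21⊕b23⊕b25⊕b27⊕b29⊕b31 = 0⊕0⊕1⊕0⊕1⊕1⊕1⊕0⊕1⊕1⊕1⊕0⊕0⊕0⊕0⊕0 = 1
s2: b2⊕b3⊕b6⊕b7⊕b10⊕b11⊕b14⊕b15⊕b18⊕b19⊕b22⊕b23⊕b26⊕b27⊕b30⊕b31 = 0⊕0⊕1⊕0⊕0⊕1⊕0⊕0⊕0⊕1⊕1⊕0⊕1⊕0⊕0⊕0 = 1
s4: b4⊕b5⊕b6⊕b7⊕b12⊕b13⊕b14⊕b15⊕b20⊕b21⊕b22⊕b23⊕b28⊕b29⊕b30⊕b31 = 1⊕1⊕1⊕0⊕1⊕1⊕0⊕0⊕1⊕1⊕1⊕0⊕0⊕0⊕0⊕0 = 0
s8: b8⊕b9⊕b10⊕b11⊕b12⊕b13⊕b14⊕b15⊕b24⊕b25⊕b26⊕b27⊕b28⊕b29⊕b30⊕b31 = 1⊕1⊕0⊕1⊕1⊕1⊕0⊕0⊕0⊕0⊕1⊕0⊕0⊕0⊕0⊕0 = 0
s16: b16⊕b17⊕b18⊕b19⊕b20⊕b21⊕b22⊕b23⊕b24⊕b25⊕b26⊕b27⊕b28⊕b29⊕b30⊕b31 = 0⊕1⊕0⊕1⊕1⊕1⊕1⊕0⊕0⊕0⊕1⊕0⊕0⊕0⊕0⊕0 = 0
Syndrome (s16...s1) = 00011 → position 3.
Flip bit 3: corrected codeword = 0011110110111000101111000100000
Data bits at positions 3,5,6,7,9,10,11,12,13,14,15,17,18,19,20,21,22,23,24,25,26,27,28,29,30,31: 11101011100101111000100000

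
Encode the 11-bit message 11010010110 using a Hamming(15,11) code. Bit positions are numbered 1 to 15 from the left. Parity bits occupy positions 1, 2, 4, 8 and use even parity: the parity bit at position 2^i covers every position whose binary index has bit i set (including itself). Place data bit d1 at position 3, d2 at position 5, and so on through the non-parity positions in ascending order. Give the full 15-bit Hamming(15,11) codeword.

Place data bits at non-power-of-two positions: b3=1, b5=1, b6=0, b7=1, b9=0, b10=0, b11=1, b12=0, b13=1, b14=1, b15=0.
p1 = XOR of data positions {3,5,7,9,11,13,15} = 1⊕1⊕1⊕0⊕1⊕1⊕0 = 1
p2 = XOR of data positions {3,6,7,10,11,14,15} = 1⊕0⊕1⊕0⊕1⊕1⊕0 = 0
p4 = XOR of data positions {5,6,7,12,13,14,15} = 1⊕0⊕1⊕0⊕1⊕1⊕0 = 0
p8 = XOR of data positions {9,10,11,12,13,14,15} = 0⊕0⊕1⊕0⊕1⊕1⊕0 = 1
Codeword b1..b15 = 101010110010110

101010110010110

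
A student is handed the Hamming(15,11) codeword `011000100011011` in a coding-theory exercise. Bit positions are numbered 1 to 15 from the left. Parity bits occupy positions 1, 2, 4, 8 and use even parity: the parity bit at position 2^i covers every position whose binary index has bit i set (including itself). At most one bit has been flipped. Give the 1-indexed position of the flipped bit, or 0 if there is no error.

s1: b1⊕b3⊕b5⊕b7⊕b9⊕b11⊕b13⊕b15 = 0⊕1⊕0⊕1⊕0⊕1⊕0⊕1 = 0
s2: b2⊕b3⊕b6⊕b7⊕b10⊕b11⊕b14⊕b15 = 1⊕1⊕0⊕1⊕0⊕1⊕1⊕1 = 0
s4: b4⊕b5⊕b6⊕b7⊕b12⊕b13⊕b14⊕b15 = 0⊕0⊕0⊕1⊕1⊕0⊕1⊕1 = 0
s8: b8⊕b9⊕b10⊕b11⊕b12⊕b13⊕b14⊕b15 = 0⊕0⊕0⊕1⊕1⊕0⊕1⊕1 = 0
Syndrome (s8...s1) = 0000 → position 0 (no error).

0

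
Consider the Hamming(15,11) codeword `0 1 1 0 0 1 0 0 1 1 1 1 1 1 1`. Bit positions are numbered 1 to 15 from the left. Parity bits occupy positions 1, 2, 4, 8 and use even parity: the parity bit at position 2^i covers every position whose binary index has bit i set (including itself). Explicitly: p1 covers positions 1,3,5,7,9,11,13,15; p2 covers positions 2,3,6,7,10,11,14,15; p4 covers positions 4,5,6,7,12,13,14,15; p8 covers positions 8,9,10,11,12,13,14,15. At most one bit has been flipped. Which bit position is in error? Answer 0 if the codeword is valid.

15

s1: b1⊕b3⊕b5⊕b7⊕b9⊕b11⊕b13⊕b15 = 0⊕1⊕0⊕0⊕1⊕1⊕1⊕1 = 1
s2: b2⊕b3⊕b6⊕b7⊕b10⊕b11⊕b14⊕b15 = 1⊕1⊕1⊕0⊕1⊕1⊕1⊕1 = 1
s4: b4⊕b5⊕b6⊕b7⊕b12⊕b13⊕b14⊕b15 = 0⊕0⊕1⊕0⊕1⊕1⊕1⊕1 = 1
s8: b8⊕b9⊕b10⊕b11⊕b12⊕b13⊕b14⊕b15 = 0⊕1⊕1⊕1⊕1⊕1⊕1⊕1 = 1
Syndrome (s8...s1) = 1111 → position 15.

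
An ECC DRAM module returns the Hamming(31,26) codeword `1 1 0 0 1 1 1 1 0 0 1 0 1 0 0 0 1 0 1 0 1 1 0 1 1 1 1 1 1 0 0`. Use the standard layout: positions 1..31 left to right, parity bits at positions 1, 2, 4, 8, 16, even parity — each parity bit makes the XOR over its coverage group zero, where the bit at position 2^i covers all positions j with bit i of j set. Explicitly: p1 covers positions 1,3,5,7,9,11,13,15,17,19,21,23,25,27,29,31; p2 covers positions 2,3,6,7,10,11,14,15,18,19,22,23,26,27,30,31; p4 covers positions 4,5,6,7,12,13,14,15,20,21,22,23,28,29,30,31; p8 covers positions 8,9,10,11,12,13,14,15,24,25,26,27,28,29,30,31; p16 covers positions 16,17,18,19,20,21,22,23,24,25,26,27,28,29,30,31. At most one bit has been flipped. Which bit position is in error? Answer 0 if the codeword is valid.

9

s1: b1⊕b3⊕b5⊕b7⊕b9⊕b11⊕b13⊕b15⊕b17⊕b19⊕b21⊕b23⊕b25⊕b27⊕b29⊕b31 = 1⊕0⊕1⊕1⊕0⊕1⊕1⊕0⊕1⊕1⊕1⊕0⊕1⊕1⊕1⊕0 = 1
s2: b2⊕b3⊕b6⊕b7⊕b10⊕b11⊕b14⊕b15⊕b18⊕b19⊕b22⊕b23⊕b26⊕b27⊕b30⊕b31 = 1⊕0⊕1⊕1⊕0⊕1⊕0⊕0⊕0⊕1⊕1⊕0⊕1⊕1⊕0⊕0 = 0
s4: b4⊕b5⊕b6⊕b7⊕b12⊕b13⊕b14⊕b15⊕b20⊕b21⊕b22⊕b23⊕b28⊕b29⊕b30⊕b31 = 0⊕1⊕1⊕1⊕0⊕1⊕0⊕0⊕0⊕1⊕1⊕0⊕1⊕1⊕0⊕0 = 0
s8: b8⊕b9⊕b10⊕b11⊕b12⊕b13⊕b14⊕b15⊕b24⊕b25⊕b26⊕b27⊕b28⊕b29⊕b30⊕b31 = 1⊕0⊕0⊕1⊕0⊕1⊕0⊕0⊕1⊕1⊕1⊕1⊕1⊕1⊕0⊕0 = 1
s16: b16⊕b17⊕b18⊕b19⊕b20⊕b21⊕b22⊕b23⊕b24⊕b25⊕b26⊕b27⊕b28⊕b29⊕b30⊕b31 = 0⊕1⊕0⊕1⊕0⊕1⊕1⊕0⊕1⊕1⊕1⊕1⊕1⊕1⊕0⊕0 = 0
Syndrome (s16...s1) = 01001 → position 9.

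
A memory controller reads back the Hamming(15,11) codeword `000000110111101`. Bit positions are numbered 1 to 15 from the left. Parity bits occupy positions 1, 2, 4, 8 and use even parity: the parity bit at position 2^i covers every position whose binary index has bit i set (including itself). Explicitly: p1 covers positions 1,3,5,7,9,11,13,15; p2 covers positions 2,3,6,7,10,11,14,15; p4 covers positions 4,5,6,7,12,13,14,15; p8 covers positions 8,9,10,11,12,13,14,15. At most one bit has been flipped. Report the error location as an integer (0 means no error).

0

s1: b1⊕b3⊕b5⊕b7⊕b9⊕b11⊕b13⊕b15 = 0⊕0⊕0⊕1⊕0⊕1⊕1⊕1 = 0
s2: b2⊕b3⊕b6⊕b7⊕b10⊕b11⊕b14⊕b15 = 0⊕0⊕0⊕1⊕1⊕1⊕0⊕1 = 0
s4: b4⊕b5⊕b6⊕b7⊕b12⊕b13⊕b14⊕b15 = 0⊕0⊕0⊕1⊕1⊕1⊕0⊕1 = 0
s8: b8⊕b9⊕b10⊕b11⊕b12⊕b13⊕b14⊕b15 = 1⊕0⊕1⊕1⊕1⊕1⊕0⊕1 = 0
Syndrome (s8...s1) = 0000 → position 0 (no error).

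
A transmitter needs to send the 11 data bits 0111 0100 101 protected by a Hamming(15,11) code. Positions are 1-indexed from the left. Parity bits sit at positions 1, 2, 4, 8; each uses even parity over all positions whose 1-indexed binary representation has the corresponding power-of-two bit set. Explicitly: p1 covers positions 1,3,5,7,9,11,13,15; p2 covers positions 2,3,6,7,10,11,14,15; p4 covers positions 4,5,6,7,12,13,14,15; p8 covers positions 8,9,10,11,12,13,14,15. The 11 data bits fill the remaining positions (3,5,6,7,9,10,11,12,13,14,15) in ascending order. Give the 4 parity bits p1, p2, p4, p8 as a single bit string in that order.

Place data bits at non-power-of-two positions: b3=0, b5=1, b6=1, b7=1, b9=0, b10=1, b11=0, b12=0, b13=1, b14=0, b15=1.
p1 = XOR of data positions {3,5,7,9,11,13,15} = 0⊕1⊕1⊕0⊕0⊕1⊕1 = 0
p2 = XOR of data positions {3,6,7,10,11,14,15} = 0⊕1⊕1⊕1⊕0⊕0⊕1 = 0
p4 = XOR of data positions {5,6,7,12,13,14,15} = 1⊕1⊕1⊕0⊕1⊕0⊕1 = 1
p8 = XOR of data positions {9,10,11,12,13,14,15} = 0⊕1⊕0⊕0⊕1⊕0⊕1 = 1
Parity bits p1,p2,p4,p8 = 0011

0011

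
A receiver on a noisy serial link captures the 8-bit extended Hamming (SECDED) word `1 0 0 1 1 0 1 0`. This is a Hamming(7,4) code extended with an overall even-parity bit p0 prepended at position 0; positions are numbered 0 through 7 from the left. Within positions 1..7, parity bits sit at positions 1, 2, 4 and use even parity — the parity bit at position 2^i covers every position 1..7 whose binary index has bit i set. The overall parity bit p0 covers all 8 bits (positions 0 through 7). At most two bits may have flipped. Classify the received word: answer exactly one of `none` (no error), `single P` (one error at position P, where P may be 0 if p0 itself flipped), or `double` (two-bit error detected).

double

s1: b1⊕b3⊕b5⊕b7 = 0⊕1⊕0⊕0 = 1
s2: b2⊕b3⊕b6⊕b7 = 0⊕1⊕1⊕0 = 0
s4: b4⊕b5⊕b6⊕b7 = 1⊕0⊕1⊕0 = 0
Syndrome (s4...s1) = 001 → position 1.
Overall parity (XOR of all 8 bits, including p0): 1⊕0⊕0⊕1⊕1⊕0⊕1⊕0 = 0
Overall=0, syndrome position=1 → double-bit error detected (uncorrectable).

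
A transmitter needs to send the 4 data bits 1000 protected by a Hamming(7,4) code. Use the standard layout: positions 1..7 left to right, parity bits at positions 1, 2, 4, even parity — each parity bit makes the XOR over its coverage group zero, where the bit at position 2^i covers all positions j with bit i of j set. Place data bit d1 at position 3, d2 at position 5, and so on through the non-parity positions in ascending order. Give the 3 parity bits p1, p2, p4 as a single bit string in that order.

110

Place data bits at non-power-of-two positions: b3=1, b5=0, b6=0, b7=0.
p1 = XOR of data positions {3,5,7} = 1⊕0⊕0 = 1
p2 = XOR of data positions {3,6,7} = 1⊕0⊕0 = 1
p4 = XOR of data positions {5,6,7} = 0⊕0⊕0 = 0
Parity bits p1,p2,p4 = 110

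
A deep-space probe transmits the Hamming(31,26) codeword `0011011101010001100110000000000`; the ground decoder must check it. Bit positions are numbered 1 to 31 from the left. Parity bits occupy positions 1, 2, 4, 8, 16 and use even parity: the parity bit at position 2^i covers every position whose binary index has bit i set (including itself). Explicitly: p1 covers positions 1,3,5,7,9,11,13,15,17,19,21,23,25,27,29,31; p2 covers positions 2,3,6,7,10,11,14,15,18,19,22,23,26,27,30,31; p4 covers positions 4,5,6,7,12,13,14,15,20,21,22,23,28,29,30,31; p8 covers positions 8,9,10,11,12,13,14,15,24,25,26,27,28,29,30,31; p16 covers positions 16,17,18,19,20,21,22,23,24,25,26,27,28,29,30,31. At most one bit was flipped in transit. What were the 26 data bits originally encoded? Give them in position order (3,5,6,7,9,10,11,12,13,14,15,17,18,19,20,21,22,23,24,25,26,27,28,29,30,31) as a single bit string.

10110101000100110000000000

s1: b1⊕b3⊕b5⊕b7⊕b9⊕b11⊕b13⊕b15⊕b17⊕b19⊕b21⊕b23⊕b25⊕b27⊕b29⊕b31 = 0⊕1⊕0⊕1⊕0⊕0⊕0⊕0⊕1⊕0⊕1⊕0⊕0⊕0⊕0⊕0 = 0
s2: b2⊕b3⊕b6⊕b7⊕b10⊕b11⊕b14⊕b15⊕b18⊕b19⊕b22⊕b23⊕b26⊕b27⊕b30⊕b31 = 0⊕1⊕1⊕1⊕1⊕0⊕0⊕0⊕0⊕0⊕0⊕0⊕0⊕0⊕0⊕0 = 0
s4: b4⊕b5⊕b6⊕b7⊕b12⊕b13⊕b14⊕b15⊕b20⊕b21⊕b22⊕b23⊕b28⊕b29⊕b30⊕b31 = 1⊕0⊕1⊕1⊕1⊕0⊕0⊕0⊕1⊕1⊕0⊕0⊕0⊕0⊕0⊕0 = 0
s8: b8⊕b9⊕b10⊕b11⊕b12⊕b13⊕b14⊕b15⊕b24⊕b25⊕b26⊕b27⊕b28⊕b29⊕b30⊕b31 = 1⊕0⊕1⊕0⊕1⊕0⊕0⊕0⊕0⊕0⊕0⊕0⊕0⊕0⊕0⊕0 = 1
s16: b16⊕b17⊕b18⊕b19⊕b20⊕b21⊕b22⊕b23⊕b24⊕b25⊕b26⊕b27⊕b28⊕b29⊕b30⊕b31 = 1⊕1⊕0⊕0⊕1⊕1⊕0⊕0⊕0⊕0⊕0⊕0⊕0⊕0⊕0⊕0 = 0
Syndrome (s16...s1) = 01000 → position 8.
Flip bit 8: corrected codeword = 0011011001010001100110000000000
Data bits at positions 3,5,6,7,9,10,11,12,13,14,15,17,18,19,20,21,22,23,24,25,26,27,28,29,30,31: 10110101000100110000000000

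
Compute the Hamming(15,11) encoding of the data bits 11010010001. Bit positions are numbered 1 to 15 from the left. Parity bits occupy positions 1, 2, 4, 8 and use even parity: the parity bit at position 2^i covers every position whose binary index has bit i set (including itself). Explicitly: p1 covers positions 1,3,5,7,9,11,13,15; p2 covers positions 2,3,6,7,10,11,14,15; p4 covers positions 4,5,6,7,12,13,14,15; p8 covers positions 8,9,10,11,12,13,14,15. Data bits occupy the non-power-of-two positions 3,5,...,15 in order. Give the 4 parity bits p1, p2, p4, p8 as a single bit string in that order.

1010

Place data bits at non-power-of-two positions: b3=1, b5=1, b6=0, b7=1, b9=0, b10=0, b11=1, b12=0, b13=0, b14=0, b15=1.
p1 = XOR of data positions {3,5,7,9,11,13,15} = 1⊕1⊕1⊕0⊕1⊕0⊕1 = 1
p2 = XOR of data positions {3,6,7,10,11,14,15} = 1⊕0⊕1⊕0⊕1⊕0⊕1 = 0
p4 = XOR of data positions {5,6,7,12,13,14,15} = 1⊕0⊕1⊕0⊕0⊕0⊕1 = 1
p8 = XOR of data positions {9,10,11,12,13,14,15} = 0⊕0⊕1⊕0⊕0⊕0⊕1 = 0
Parity bits p1,p2,p4,p8 = 1010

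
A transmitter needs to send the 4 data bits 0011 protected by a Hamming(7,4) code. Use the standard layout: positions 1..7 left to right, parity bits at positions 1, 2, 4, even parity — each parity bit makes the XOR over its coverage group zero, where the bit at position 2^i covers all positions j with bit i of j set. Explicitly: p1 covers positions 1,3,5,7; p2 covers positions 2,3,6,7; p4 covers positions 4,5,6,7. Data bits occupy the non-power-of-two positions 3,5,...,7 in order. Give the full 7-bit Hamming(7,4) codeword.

Place data bits at non-power-of-two positions: b3=0, b5=0, b6=1, b7=1.
p1 = XOR of data positions {3,5,7} = 0⊕0⊕1 = 1
p2 = XOR of data positions {3,6,7} = 0⊕1⊕1 = 0
p4 = XOR of data positions {5,6,7} = 0⊕1⊕1 = 0
Codeword b1..b7 = 1000011

1000011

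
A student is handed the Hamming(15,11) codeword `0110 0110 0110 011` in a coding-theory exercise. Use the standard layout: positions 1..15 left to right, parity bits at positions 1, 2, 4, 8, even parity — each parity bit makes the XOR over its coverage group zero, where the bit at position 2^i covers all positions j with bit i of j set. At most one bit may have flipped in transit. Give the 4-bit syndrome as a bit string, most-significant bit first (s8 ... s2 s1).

s1: b1⊕b3⊕b5⊕b7⊕b9⊕b11⊕b13⊕b15 = 0⊕1⊕0⊕1⊕0⊕1⊕0⊕1 = 0
s2: b2⊕b3⊕b6⊕b7⊕b10⊕b11⊕b14⊕b15 = 1⊕1⊕1⊕1⊕1⊕1⊕1⊕1 = 0
s4: b4⊕b5⊕b6⊕b7⊕b12⊕b13⊕b14⊕b15 = 0⊕0⊕1⊕1⊕0⊕0⊕1⊕1 = 0
s8: b8⊕b9⊕b10⊕b11⊕b12⊕b13⊕b14⊕b15 = 0⊕0⊕1⊕1⊕0⊕0⊕1⊕1 = 0
Syndrome (s8...s1) = 0000 → position 0 (no error).

0000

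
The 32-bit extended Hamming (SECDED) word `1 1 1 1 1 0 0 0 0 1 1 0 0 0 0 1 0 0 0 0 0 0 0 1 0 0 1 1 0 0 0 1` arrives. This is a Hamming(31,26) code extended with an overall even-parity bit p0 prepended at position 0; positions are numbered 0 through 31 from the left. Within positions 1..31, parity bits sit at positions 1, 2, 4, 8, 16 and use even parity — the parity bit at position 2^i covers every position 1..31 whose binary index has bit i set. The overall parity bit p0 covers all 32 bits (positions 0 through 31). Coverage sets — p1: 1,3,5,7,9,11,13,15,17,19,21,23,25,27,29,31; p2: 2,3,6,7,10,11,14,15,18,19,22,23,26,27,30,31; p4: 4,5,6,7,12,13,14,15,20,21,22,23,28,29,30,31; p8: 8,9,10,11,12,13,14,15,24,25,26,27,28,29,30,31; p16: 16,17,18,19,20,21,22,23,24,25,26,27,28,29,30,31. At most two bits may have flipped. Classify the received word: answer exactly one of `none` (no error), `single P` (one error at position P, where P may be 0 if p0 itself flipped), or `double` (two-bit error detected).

double

s1: b1⊕b3⊕b5⊕b7⊕b9⊕b11⊕b13⊕b15⊕b17⊕b19⊕b21⊕b23⊕b25⊕b27⊕b29⊕b31 = 1⊕1⊕0⊕0⊕1⊕0⊕0⊕1⊕0⊕0⊕0⊕1⊕0⊕1⊕0⊕1 = 1
s2: b2⊕b3⊕b6⊕b7⊕b10⊕b11⊕b14⊕b15⊕b18⊕b19⊕b22⊕b23⊕b26⊕b27⊕b30⊕b31 = 1⊕1⊕0⊕0⊕1⊕0⊕0⊕1⊕0⊕0⊕0⊕1⊕1⊕1⊕0⊕1 = 0
s4: b4⊕b5⊕b6⊕b7⊕b12⊕b13⊕b14⊕b15⊕b20⊕b21⊕b22⊕b23⊕b28⊕b29⊕b30⊕b31 = 1⊕0⊕0⊕0⊕0⊕0⊕0⊕1⊕0⊕0⊕0⊕1⊕0⊕0⊕0⊕1 = 0
s8: b8⊕b9⊕b10⊕b11⊕b12⊕b13⊕b14⊕b15⊕b24⊕b25⊕b26⊕b27⊕b28⊕b29⊕b30⊕b31 = 0⊕1⊕1⊕0⊕0⊕0⊕0⊕1⊕0⊕0⊕1⊕1⊕0⊕0⊕0⊕1 = 0
s16: b16⊕b17⊕b18⊕b19⊕b20⊕b21⊕b22⊕b23⊕b24⊕b25⊕b26⊕b27⊕b28⊕b29⊕b30⊕b31 = 0⊕0⊕0⊕0⊕0⊕0⊕0⊕1⊕0⊕0⊕1⊕1⊕0⊕0⊕0⊕1 = 0
Syndrome (s16...s1) = 00001 → position 1.
Overall parity (XOR of all 32 bits, including p0): 1⊕1⊕1⊕1⊕1⊕0⊕0⊕0⊕0⊕1⊕1⊕0⊕0⊕0⊕0⊕1⊕0⊕0⊕0⊕0⊕0⊕0⊕0⊕1⊕0⊕0⊕1⊕1⊕0⊕0⊕0⊕1 = 0
Overall=0, syndrome position=1 → double-bit error detected (uncorrectable).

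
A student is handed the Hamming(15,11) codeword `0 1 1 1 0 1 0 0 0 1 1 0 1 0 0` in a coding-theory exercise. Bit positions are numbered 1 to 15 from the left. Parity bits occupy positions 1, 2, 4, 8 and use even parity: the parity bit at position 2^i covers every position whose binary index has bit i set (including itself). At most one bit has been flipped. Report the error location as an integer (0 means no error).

15

s1: b1⊕b3⊕b5⊕b7⊕b9⊕b11⊕b13⊕b15 = 0⊕1⊕0⊕0⊕0⊕1⊕1⊕0 = 1
s2: b2⊕b3⊕b6⊕b7⊕b10⊕b11⊕b14⊕b15 = 1⊕1⊕1⊕0⊕1⊕1⊕0⊕0 = 1
s4: b4⊕b5⊕b6⊕b7⊕b12⊕b13⊕b14⊕b15 = 1⊕0⊕1⊕0⊕0⊕1⊕0⊕0 = 1
s8: b8⊕b9⊕b10⊕b11⊕b12⊕b13⊕b14⊕b15 = 0⊕0⊕1⊕1⊕0⊕1⊕0⊕0 = 1
Syndrome (s8...s1) = 1111 → position 15.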